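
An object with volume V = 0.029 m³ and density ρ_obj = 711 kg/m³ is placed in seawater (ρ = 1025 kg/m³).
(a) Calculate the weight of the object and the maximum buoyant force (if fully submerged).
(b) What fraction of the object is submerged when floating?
(a) W=rho_obj*g*V=711*9.81*0.029=202.3 N; F_B(max)=rho*g*V=1025*9.81*0.029=291.6 N
(b) Floating fraction=rho_obj/rho=711/1025=0.694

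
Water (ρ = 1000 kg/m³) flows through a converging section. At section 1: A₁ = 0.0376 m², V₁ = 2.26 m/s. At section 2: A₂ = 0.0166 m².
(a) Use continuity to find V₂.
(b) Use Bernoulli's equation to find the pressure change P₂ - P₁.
(a) Continuity: A₁V₁=A₂V₂ -> V₂=A₁V₁/A₂=0.0376*2.26/0.0166=5.12 m/s
(b) Bernoulli: P₂-P₁=0.5*rho*(V₁^2-V₂^2)/1000=0.5*1000*(2.26^2-5.12^2)/1000=-10.55 kPa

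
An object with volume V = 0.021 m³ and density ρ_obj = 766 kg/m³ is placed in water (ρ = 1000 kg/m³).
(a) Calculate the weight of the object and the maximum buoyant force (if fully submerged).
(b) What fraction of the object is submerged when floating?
(a) W=rho_obj*g*V=766*9.81*0.021=157.8 N; F_B(max)=rho*g*V=1000*9.81*0.021=206.0 N
(b) Floating fraction=rho_obj/rho=766/1000=0.766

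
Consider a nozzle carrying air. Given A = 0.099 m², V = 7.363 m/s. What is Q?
Formula: Q = A V
Q = 0.099·7.363·1000 = 728.9 L/s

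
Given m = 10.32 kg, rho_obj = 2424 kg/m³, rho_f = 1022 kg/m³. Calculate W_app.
Formula: W_{app} = mg\left(1 - \frac{\rho_f}{\rho_{obj}}\right)
W_app = 10.32·9.81·(1 − 1022/2424) = 58.56 N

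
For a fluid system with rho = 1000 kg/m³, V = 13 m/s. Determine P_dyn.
Formula: P_{dyn} = \frac{1}{2} \rho V^2
P_dyn = 0.5·1000·13²/1000 = 84.5 kPa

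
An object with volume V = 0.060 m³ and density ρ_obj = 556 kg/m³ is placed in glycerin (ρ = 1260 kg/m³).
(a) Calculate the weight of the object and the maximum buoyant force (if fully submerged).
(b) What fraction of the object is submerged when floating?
(a) W=rho_obj*g*V=556*9.81*0.060=327.3 N; F_B(max)=rho*g*V=1260*9.81*0.060=741.6 N
(b) Floating fraction=rho_obj/rho=556/1260=0.441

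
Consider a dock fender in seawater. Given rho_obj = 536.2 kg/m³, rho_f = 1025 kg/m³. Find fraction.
Formula: f_{sub} = \frac{\rho_{obj}}{\rho_f}
fraction = 536.2/1025 = 0.5231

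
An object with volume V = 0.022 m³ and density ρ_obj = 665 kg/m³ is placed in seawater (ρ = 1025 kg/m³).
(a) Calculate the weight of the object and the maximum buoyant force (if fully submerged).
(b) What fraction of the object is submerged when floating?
(a) W=rho_obj*g*V=665*9.81*0.022=143.5 N; F_B(max)=rho*g*V=1025*9.81*0.022=221.2 N
(b) Floating fraction=rho_obj/rho=665/1025=0.649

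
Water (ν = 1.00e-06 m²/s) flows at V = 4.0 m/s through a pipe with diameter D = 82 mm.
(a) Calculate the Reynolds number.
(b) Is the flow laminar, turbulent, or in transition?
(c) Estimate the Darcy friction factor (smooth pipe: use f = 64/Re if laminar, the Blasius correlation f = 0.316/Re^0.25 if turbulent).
(a) Re = V·D/ν = 4.0·0.082/1.00e-06 = 328000
(b) Flow regime: turbulent (Re > 4000)
(c) Friction factor: f = 0.316/Re^0.25 = 0.316/328000^0.25 = 0.0132 (Blasius is strictly valid for Re ≲ 1e5; used here as the smooth-pipe estimate the problem specifies)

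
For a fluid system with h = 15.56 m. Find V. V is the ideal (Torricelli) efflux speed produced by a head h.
Formula: V = \sqrt{2 g h}
V = √(2·9.81·15.56) = 17.47 m/s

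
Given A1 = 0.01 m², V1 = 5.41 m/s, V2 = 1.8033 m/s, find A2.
Formula: V_2 = \frac{A_1 V_1}{A_2}
Substituting knowns: 1.8033 = 0.01·5.41/A2
Solving for A2: A2 = 0.01·5.41/1.8033 = 0.03 m²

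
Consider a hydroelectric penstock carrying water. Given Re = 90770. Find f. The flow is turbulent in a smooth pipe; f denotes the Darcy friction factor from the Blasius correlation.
Formula: f = \frac{0.316}{Re^{0.25}}
f = 0.316/90770^0.25 = 0.01821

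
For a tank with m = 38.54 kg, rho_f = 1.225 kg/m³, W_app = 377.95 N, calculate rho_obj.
Formula: W_{app} = mg\left(1 - \frac{\rho_f}{\rho_{obj}}\right)
Substituting knowns: 377.95 = 38.54·9.81·(1 − 1.225/rho_obj)
Solving for rho_obj: rho_obj = 1.225/(1 − 377.95/(38.54·9.81)) = 3635 kg/m³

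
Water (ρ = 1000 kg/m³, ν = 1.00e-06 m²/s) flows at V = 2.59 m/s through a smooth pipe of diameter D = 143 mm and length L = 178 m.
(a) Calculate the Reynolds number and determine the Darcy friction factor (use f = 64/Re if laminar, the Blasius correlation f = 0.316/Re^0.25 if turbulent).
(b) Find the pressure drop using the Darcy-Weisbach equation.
(a) Re = V·D/ν = 2.59·0.143/1.00e-06 = 370370 → turbulent (Re > 4000); f = 0.316/Re^0.25 = 0.316/370370^0.25 = 0.012809 (Blasius is strictly valid for Re ≲ 1e5; used here as the smooth-pipe estimate the problem specifies)
(b) Darcy-Weisbach: ΔP = f·(L/D)·½ρV²/1000 = 0.012809·(178/0.143)·½·1000·2.59²/1000 = 53.48 kPa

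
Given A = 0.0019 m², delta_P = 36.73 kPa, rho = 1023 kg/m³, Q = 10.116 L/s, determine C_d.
Formula: Q = C_d A \sqrt{\frac{2 \Delta P}{\rho}}
Substituting knowns: 10.116 = C_d·0.0019·√(2·(36.73·1000)/1023)·1000
Solving for C_d: C_d = (10.116/1000)/(0.0019·√(2·(36.73·1000)/1023)) = 0.6283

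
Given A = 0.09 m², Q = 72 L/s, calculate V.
Formula: Q = A V
Substituting knowns: 72 = 0.09·V·1000
Solving for V: V = (72/1000)/0.09 = 0.8 m/s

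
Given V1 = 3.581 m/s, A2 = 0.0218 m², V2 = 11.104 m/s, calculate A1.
Formula: V_2 = \frac{A_1 V_1}{A_2}
Substituting knowns: 11.104 = A1·3.581/0.0218
Solving for A1: A1 = 11.104·0.0218/3.581 = 0.0676 m²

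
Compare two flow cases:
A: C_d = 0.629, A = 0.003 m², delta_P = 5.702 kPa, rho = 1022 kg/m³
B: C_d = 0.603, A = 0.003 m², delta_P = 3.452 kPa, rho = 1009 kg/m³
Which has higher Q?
Q(A) = 6.303 L/s, Q(B) = 4.732 L/s. Answer: A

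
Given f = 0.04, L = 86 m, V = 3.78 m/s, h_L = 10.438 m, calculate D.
Formula: h_L = f \frac{L}{D} \frac{V^2}{2g}
Substituting knowns: 10.438 = 0.04·(86/D)·3.78²/(2·9.81)
Solving for D: D = 0.04·86·3.78²/(2·9.81·10.438) = 0.24 m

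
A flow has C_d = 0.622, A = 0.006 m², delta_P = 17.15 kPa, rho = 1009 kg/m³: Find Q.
Formula: Q = C_d A \sqrt{\frac{2 \Delta P}{\rho}}
Q = 0.622·0.006·√(2·(17.15·1000)/1009)·1000 = 21.76 L/s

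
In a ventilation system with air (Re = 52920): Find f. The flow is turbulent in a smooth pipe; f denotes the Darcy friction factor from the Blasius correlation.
Formula: f = \frac{0.316}{Re^{0.25}}
f = 0.316/52920^0.25 = 0.02083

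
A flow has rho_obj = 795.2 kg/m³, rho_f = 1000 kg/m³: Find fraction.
Formula: f_{sub} = \frac{\rho_{obj}}{\rho_f}
fraction = 795.2/1000 = 0.7952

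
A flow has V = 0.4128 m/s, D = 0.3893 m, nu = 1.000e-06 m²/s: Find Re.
Formula: Re = \frac{V D}{\nu}
Re = 0.4128·0.3893/1.000e-06 = 160703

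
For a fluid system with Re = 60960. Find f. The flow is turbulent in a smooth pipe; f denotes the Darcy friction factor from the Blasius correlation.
Formula: f = \frac{0.316}{Re^{0.25}}
f = 0.316/60960^0.25 = 0.02011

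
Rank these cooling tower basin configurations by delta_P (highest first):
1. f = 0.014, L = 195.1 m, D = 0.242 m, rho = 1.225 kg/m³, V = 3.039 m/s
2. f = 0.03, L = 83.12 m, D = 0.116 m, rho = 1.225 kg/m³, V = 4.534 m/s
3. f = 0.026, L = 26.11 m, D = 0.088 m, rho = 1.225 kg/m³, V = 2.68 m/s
Case 1: delta_P = 0.06385 kPa
Case 2: delta_P = 0.2707 kPa
Case 3: delta_P = 0.03394 kPa
Ranking (highest first): 2, 1, 3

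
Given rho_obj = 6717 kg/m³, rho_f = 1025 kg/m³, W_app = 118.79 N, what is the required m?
Formula: W_{app} = mg\left(1 - \frac{\rho_f}{\rho_{obj}}\right)
Substituting knowns: 118.79 = m·9.81·(1 − 1025/6717)
Solving for m: m = 118.79/(9.81·(1 − 1025/6717)) = 14.29 kg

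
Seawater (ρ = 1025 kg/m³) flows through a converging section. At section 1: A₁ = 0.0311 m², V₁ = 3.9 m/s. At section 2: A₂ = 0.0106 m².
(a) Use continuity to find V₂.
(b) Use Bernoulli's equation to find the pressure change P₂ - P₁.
(a) Continuity: A₁V₁=A₂V₂ -> V₂=A₁V₁/A₂=0.0311*3.9/0.0106=11.44 m/s
(b) Bernoulli: P₂-P₁=0.5*rho*(V₁^2-V₂^2)/1000=0.5*1025*(3.9^2-11.44^2)/1000=-59.28 kPa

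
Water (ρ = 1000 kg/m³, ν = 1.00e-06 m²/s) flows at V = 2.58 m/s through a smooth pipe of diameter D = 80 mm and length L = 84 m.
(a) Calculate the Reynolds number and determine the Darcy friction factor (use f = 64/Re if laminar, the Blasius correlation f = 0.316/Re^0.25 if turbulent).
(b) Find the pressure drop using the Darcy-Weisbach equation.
(a) Re = V·D/ν = 2.58·0.08/1.00e-06 = 206400 → turbulent (Re > 4000); f = 0.316/Re^0.25 = 0.316/206400^0.25 = 0.014826 (Blasius is strictly valid for Re ≲ 1e5; used here as the smooth-pipe estimate the problem specifies)
(b) Darcy-Weisbach: ΔP = f·(L/D)·½ρV²/1000 = 0.014826·(84/0.080)·½·1000·2.58²/1000 = 51.81 kPa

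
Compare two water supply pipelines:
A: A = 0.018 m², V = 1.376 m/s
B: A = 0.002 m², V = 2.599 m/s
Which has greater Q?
Q(A) = 24.77 L/s, Q(B) = 5.198 L/s. Answer: A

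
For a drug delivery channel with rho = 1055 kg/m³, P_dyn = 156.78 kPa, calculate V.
Formula: P_{dyn} = \frac{1}{2} \rho V^2
Substituting knowns: 156.78 = 0.5·1055·V²/1000
Solving for V: V = √(2·(156.78·1000)/1055) = 17.24 m/s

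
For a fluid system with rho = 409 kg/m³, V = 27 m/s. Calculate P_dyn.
Formula: P_{dyn} = \frac{1}{2} \rho V^2
P_dyn = 0.5·409·27²/1000 = 149.1 kPa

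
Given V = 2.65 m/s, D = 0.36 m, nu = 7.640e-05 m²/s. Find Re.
Formula: Re = \frac{V D}{\nu}
Re = 2.65·0.36/7.640e-05 = 12487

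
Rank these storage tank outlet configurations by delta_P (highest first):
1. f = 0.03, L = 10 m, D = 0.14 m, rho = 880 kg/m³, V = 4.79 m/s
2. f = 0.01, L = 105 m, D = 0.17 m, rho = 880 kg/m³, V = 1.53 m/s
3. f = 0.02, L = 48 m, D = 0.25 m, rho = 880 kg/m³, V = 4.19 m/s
Case 1: delta_P = 21.63 kPa
Case 2: delta_P = 6.362 kPa
Case 3: delta_P = 29.66 kPa
Ranking (highest first): 3, 1, 2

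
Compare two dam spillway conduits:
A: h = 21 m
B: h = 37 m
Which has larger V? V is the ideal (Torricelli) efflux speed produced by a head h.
V(A) = 20.3 m/s, V(B) = 26.94 m/s. Answer: B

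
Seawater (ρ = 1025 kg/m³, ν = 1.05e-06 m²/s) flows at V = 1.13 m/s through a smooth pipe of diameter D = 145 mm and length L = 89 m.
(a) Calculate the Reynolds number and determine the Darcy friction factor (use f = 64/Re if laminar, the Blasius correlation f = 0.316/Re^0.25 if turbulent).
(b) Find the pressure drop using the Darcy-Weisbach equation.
(a) Re = V·D/ν = 1.13·0.145/1.05e-06 = 156050 → turbulent (Re > 4000); f = 0.316/Re^0.25 = 0.316/156050^0.25 = 0.015899 (Blasius is strictly valid for Re ≲ 1e5; used here as the smooth-pipe estimate the problem specifies)
(b) Darcy-Weisbach: ΔP = f·(L/D)·½ρV²/1000 = 0.015899·(89/0.145)·½·1025·1.13²/1000 = 6.386 kPa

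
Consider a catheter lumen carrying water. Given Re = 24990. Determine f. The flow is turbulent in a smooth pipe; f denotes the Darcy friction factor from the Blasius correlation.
Formula: f = \frac{0.316}{Re^{0.25}}
f = 0.316/24990^0.25 = 0.02513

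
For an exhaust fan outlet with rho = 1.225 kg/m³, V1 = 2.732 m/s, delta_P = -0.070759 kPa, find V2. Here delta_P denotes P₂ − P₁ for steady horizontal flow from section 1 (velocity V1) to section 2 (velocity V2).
Formula: \Delta P = \frac{1}{2} \rho (V_1^2 - V_2^2)
Substituting knowns: -0.070759 = 0.5·1.225·(2.732² − V2²)/1000
Solving for V2: V2 = √(2.732² − 2·(-0.070759·1000)/1.225) = 11.09 m/s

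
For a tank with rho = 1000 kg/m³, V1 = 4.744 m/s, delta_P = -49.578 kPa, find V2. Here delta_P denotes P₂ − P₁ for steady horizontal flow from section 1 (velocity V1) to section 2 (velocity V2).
Formula: \Delta P = \frac{1}{2} \rho (V_1^2 - V_2^2)
Substituting knowns: -49.578 = 0.5·1000·(4.744² − V2²)/1000
Solving for V2: V2 = √(4.744² − 2·(-49.578·1000)/1000) = 11.03 m/s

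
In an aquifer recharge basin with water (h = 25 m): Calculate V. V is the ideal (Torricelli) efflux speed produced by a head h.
Formula: V = \sqrt{2 g h}
V = √(2·9.81·25) = 22.15 m/s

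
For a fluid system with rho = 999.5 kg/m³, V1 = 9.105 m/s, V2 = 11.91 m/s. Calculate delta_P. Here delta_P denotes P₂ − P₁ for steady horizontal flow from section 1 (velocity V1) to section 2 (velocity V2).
Formula: \Delta P = \frac{1}{2} \rho (V_1^2 - V_2^2)
delta_P = 0.5·999.5·(9.105² − 11.91²)/1000 = -29.46 kPa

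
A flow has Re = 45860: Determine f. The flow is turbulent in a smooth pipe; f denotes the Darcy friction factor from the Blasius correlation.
Formula: f = \frac{0.316}{Re^{0.25}}
f = 0.316/45860^0.25 = 0.02159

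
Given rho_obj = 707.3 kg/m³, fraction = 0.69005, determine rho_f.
Formula: f_{sub} = \frac{\rho_{obj}}{\rho_f}
Substituting knowns: 0.69005 = 707.3/rho_f
Solving for rho_f: rho_f = 707.3/0.69005 = 1025 kg/m³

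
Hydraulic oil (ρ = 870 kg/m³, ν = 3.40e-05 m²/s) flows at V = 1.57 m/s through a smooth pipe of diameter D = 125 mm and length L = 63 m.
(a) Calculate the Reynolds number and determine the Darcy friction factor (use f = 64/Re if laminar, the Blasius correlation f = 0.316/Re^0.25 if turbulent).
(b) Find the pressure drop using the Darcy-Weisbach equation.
(a) Re = V·D/ν = 1.57·0.125/3.40e-05 = 5772.1 → turbulent (Re > 4000); f = 0.316/Re^0.25 = 0.316/5772.1^0.25 = 0.036254
(b) Darcy-Weisbach: ΔP = f·(L/D)·½ρV²/1000 = 0.036254·(63/0.125)·½·870·1.57²/1000 = 19.59 kPa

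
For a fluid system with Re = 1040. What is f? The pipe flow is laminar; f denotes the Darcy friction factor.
Formula: f = \frac{64}{Re}
f = 64/1040 = 0.06154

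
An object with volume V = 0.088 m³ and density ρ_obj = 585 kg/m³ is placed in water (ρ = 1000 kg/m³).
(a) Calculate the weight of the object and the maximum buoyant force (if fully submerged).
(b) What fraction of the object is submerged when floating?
(a) W=rho_obj*g*V=585*9.81*0.088=505.0 N; F_B(max)=rho*g*V=1000*9.81*0.088=863.3 N
(b) Floating fraction=rho_obj/rho=585/1000=0.585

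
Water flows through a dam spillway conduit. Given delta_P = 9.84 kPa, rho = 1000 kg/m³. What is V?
Formula: V = \sqrt{\frac{2 \Delta P}{\rho}}
V = √(2·(9.84·1000)/1000) = 4.436 m/s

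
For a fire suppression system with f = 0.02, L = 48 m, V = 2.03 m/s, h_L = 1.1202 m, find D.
Formula: h_L = f \frac{L}{D} \frac{V^2}{2g}
Substituting knowns: 1.1202 = 0.02·(48/D)·2.03²/(2·9.81)
Solving for D: D = 0.02·48·2.03²/(2·9.81·1.1202) = 0.18 m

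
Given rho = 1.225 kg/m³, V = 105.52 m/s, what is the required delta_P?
Formula: V = \sqrt{\frac{2 \Delta P}{\rho}}
Substituting knowns: 105.52 = √(2·(delta_P·1000)/1.225)
Solving for delta_P: delta_P = 105.52²·1.225/2/1000 = 6.82 kPa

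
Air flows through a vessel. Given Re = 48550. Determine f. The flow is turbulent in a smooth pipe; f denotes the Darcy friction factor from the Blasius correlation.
Formula: f = \frac{0.316}{Re^{0.25}}
f = 0.316/48550^0.25 = 0.02129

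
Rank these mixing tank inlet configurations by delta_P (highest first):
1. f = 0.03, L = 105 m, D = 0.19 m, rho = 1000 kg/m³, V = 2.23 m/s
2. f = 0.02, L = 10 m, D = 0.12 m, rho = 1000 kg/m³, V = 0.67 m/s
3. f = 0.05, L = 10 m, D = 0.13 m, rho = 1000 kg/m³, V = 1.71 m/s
Case 1: delta_P = 41.22 kPa
Case 2: delta_P = 0.3741 kPa
Case 3: delta_P = 5.623 kPa
Ranking (highest first): 1, 3, 2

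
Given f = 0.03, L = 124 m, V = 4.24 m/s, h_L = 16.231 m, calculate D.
Formula: h_L = f \frac{L}{D} \frac{V^2}{2g}
Substituting knowns: 16.231 = 0.03·(124/D)·4.24²/(2·9.81)
Solving for D: D = 0.03·124·4.24²/(2·9.81·16.231) = 0.21 m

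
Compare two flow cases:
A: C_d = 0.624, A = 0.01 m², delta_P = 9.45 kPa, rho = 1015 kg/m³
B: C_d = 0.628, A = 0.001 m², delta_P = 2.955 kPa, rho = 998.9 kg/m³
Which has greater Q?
Q(A) = 26.93 L/s, Q(B) = 1.528 L/s. Answer: A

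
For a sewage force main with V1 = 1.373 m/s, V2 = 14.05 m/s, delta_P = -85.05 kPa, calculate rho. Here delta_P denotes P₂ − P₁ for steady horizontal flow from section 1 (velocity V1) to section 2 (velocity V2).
Formula: \Delta P = \frac{1}{2} \rho (V_1^2 - V_2^2)
Substituting knowns: -85.05 = 0.5·rho·(1.373² − 14.05²)/1000
Solving for rho: rho = 2·(-85.05·1000)/(1.373² − 14.05²) = 870 kg/m³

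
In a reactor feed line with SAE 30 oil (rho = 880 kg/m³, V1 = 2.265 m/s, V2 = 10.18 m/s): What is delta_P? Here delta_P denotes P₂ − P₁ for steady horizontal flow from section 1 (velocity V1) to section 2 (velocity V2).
Formula: \Delta P = \frac{1}{2} \rho (V_1^2 - V_2^2)
delta_P = 0.5·880·(2.265² − 10.18²)/1000 = -43.34 kPa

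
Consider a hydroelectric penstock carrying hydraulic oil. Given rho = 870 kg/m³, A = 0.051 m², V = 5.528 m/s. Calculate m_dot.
Formula: \dot{m} = \rho A V
m_dot = 870·0.051·5.528 = 245.3 kg/s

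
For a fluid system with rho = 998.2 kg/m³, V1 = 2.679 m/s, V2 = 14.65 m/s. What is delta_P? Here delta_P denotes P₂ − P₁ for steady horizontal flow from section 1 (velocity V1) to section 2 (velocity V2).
Formula: \Delta P = \frac{1}{2} \rho (V_1^2 - V_2^2)
delta_P = 0.5·998.2·(2.679² − 14.65²)/1000 = -103.5 kPa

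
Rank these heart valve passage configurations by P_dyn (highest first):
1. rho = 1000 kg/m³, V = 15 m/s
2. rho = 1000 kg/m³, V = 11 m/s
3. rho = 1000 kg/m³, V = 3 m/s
Case 1: P_dyn = 112.5 kPa
Case 2: P_dyn = 60.5 kPa
Case 3: P_dyn = 4.5 kPa
Ranking (highest first): 1, 2, 3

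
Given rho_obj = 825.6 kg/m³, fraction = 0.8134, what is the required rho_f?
Formula: f_{sub} = \frac{\rho_{obj}}{\rho_f}
Substituting knowns: 0.8134 = 825.6/rho_f
Solving for rho_f: rho_f = 825.6/0.8134 = 1015 kg/m³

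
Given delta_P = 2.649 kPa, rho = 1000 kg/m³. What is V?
Formula: V = \sqrt{\frac{2 \Delta P}{\rho}}
V = √(2·(2.649·1000)/1000) = 2.302 m/s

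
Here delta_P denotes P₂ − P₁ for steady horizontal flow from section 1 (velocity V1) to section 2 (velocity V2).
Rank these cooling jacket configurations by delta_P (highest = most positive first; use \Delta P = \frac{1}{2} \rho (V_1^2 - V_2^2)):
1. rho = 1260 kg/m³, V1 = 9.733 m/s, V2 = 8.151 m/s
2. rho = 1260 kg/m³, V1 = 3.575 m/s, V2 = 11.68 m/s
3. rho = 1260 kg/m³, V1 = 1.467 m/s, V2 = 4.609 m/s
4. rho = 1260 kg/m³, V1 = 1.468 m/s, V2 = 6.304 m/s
Case 1: delta_P = 17.82 kPa
Case 2: delta_P = -77.89 kPa
Case 3: delta_P = -12.03 kPa
Case 4: delta_P = -23.68 kPa
Ranking (highest first): 1, 3, 4, 2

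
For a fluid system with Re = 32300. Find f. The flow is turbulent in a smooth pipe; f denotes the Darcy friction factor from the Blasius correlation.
Formula: f = \frac{0.316}{Re^{0.25}}
f = 0.316/32300^0.25 = 0.02357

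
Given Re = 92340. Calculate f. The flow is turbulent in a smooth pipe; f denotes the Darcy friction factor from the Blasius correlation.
Formula: f = \frac{0.316}{Re^{0.25}}
f = 0.316/92340^0.25 = 0.01813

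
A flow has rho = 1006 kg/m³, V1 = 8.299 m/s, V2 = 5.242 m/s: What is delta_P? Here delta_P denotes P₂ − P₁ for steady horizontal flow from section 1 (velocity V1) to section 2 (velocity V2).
Formula: \Delta P = \frac{1}{2} \rho (V_1^2 - V_2^2)
delta_P = 0.5·1006·(8.299² − 5.242²)/1000 = 20.82 kPa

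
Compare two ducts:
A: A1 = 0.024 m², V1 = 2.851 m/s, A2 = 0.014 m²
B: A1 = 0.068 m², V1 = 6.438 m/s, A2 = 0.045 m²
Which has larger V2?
V2(A) = 4.887 m/s, V2(B) = 9.729 m/s. Answer: B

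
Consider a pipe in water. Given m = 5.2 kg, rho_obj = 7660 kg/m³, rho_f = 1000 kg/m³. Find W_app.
Formula: W_{app} = mg\left(1 - \frac{\rho_f}{\rho_{obj}}\right)
W_app = 5.2·9.81·(1 − 1000/7660) = 44.35 N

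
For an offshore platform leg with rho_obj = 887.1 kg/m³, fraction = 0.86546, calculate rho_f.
Formula: f_{sub} = \frac{\rho_{obj}}{\rho_f}
Substituting knowns: 0.86546 = 887.1/rho_f
Solving for rho_f: rho_f = 887.1/0.86546 = 1025 kg/m³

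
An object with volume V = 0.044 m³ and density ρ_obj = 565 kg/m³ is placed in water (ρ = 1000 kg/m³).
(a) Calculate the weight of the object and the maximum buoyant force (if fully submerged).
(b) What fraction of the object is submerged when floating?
(a) W=rho_obj*g*V=565*9.81*0.044=243.9 N; F_B(max)=rho*g*V=1000*9.81*0.044=431.6 N
(b) Floating fraction=rho_obj/rho=565/1000=0.565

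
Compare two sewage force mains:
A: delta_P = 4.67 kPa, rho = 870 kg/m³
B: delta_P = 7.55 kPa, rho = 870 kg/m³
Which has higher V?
V(A) = 3.277 m/s, V(B) = 4.166 m/s. Answer: B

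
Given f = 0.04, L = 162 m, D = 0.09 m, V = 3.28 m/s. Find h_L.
Formula: h_L = f \frac{L}{D} \frac{V^2}{2g}
h_L = 0.04·(162/0.09)·3.28²/(2·9.81) = 39.48 m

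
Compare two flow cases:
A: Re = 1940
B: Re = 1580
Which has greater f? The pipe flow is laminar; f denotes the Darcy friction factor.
f(A) = 0.03299, f(B) = 0.04051. Answer: B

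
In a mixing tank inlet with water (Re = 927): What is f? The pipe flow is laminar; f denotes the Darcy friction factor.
Formula: f = \frac{64}{Re}
f = 64/927 = 0.06904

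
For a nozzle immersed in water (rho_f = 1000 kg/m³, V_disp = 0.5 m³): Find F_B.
Formula: F_B = \rho_f g V_{disp}
F_B = 1000·9.81·0.5 = 4905 N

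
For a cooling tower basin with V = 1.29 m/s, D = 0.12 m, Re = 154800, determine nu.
Formula: Re = \frac{V D}{\nu}
Substituting knowns: 154800 = 1.29·0.12/nu
Solving for nu: nu = 1.29·0.12/154800 = 1.000e-06 m²/s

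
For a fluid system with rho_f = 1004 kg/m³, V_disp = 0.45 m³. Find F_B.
Formula: F_B = \rho_f g V_{disp}
F_B = 1004·9.81·0.45 = 4432 N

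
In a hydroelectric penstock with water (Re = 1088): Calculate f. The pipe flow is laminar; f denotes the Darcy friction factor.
Formula: f = \frac{64}{Re}
f = 64/1088 = 0.05882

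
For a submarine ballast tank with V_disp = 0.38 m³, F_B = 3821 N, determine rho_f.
Formula: F_B = \rho_f g V_{disp}
Substituting knowns: 3821 = rho_f·9.81·0.38
Solving for rho_f: rho_f = 3821/(9.81·0.38) = 1025 kg/m³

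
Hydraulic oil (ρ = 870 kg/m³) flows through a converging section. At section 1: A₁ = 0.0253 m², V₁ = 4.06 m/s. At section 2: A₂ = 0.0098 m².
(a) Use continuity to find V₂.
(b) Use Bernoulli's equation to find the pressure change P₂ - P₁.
(a) Continuity: A₁V₁=A₂V₂ -> V₂=A₁V₁/A₂=0.0253*4.06/0.0098=10.48 m/s
(b) Bernoulli: P₂-P₁=0.5*rho*(V₁^2-V₂^2)/1000=0.5*870*(4.06^2-10.48^2)/1000=-40.61 kPa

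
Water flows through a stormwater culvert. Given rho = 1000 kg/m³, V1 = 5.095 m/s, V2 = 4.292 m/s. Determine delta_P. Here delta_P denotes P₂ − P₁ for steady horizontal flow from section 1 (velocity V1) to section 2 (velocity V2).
Formula: \Delta P = \frac{1}{2} \rho (V_1^2 - V_2^2)
delta_P = 0.5·1000·(5.095² − 4.292²)/1000 = 3.769 kPa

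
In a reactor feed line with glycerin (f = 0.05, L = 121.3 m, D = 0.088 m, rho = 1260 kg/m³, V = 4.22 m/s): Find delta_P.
Formula: \Delta P = f \frac{L}{D} \frac{\rho V^2}{2}
delta_P = 0.05·(121.3/0.088)·0.5·1260·4.22²/1000 = 773.2 kPa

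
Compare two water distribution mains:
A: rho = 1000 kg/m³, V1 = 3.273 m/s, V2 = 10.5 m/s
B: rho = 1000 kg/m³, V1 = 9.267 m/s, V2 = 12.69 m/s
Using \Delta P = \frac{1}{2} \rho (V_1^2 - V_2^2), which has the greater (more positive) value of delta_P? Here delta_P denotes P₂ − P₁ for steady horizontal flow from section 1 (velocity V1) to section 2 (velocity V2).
delta_P(A) = -49.77 kPa, delta_P(B) = -37.58 kPa. Answer: B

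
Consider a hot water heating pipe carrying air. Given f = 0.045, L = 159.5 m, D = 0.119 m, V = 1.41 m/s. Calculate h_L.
Formula: h_L = f \frac{L}{D} \frac{V^2}{2g}
h_L = 0.045·(159.5/0.119)·1.41²/(2·9.81) = 6.112 m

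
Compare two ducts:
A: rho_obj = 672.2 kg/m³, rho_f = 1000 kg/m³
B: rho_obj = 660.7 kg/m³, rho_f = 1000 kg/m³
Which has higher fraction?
fraction(A) = 0.6722, fraction(B) = 0.6607. Answer: A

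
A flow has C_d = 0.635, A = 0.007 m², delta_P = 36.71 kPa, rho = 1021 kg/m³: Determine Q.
Formula: Q = C_d A \sqrt{\frac{2 \Delta P}{\rho}}
Q = 0.635·0.007·√(2·(36.71·1000)/1021)·1000 = 37.69 L/s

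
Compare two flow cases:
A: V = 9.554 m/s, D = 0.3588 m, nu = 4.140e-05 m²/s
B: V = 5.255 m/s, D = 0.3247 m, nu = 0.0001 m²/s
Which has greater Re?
Re(A) = 82801, Re(B) = 17063. Answer: A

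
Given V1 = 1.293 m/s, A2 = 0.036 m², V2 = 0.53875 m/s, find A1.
Formula: V_2 = \frac{A_1 V_1}{A_2}
Substituting knowns: 0.53875 = A1·1.293/0.036
Solving for A1: A1 = 0.53875·0.036/1.293 = 0.015 m²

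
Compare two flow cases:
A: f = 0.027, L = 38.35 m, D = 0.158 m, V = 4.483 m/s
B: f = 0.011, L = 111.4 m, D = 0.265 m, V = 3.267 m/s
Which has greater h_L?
h_L(A) = 6.713 m, h_L(B) = 2.516 m. Answer: A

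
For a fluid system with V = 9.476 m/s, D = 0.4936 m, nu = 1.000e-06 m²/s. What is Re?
Formula: Re = \frac{V D}{\nu}
Re = 9.476·0.4936/1.000e-06 = 4.677e+06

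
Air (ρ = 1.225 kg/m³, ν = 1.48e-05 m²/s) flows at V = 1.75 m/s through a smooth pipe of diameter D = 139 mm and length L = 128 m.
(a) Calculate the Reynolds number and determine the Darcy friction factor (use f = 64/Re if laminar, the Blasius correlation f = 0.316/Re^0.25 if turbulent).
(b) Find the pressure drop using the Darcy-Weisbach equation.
(a) Re = V·D/ν = 1.75·0.139/1.48e-05 = 16436 → turbulent (Re > 4000); f = 0.316/Re^0.25 = 0.316/16436^0.25 = 0.027909
(b) Darcy-Weisbach: ΔP = f·(L/D)·½ρV²/1000 = 0.027909·(128/0.139)·½·1.225·1.75²/1000 = 0.04821 kPa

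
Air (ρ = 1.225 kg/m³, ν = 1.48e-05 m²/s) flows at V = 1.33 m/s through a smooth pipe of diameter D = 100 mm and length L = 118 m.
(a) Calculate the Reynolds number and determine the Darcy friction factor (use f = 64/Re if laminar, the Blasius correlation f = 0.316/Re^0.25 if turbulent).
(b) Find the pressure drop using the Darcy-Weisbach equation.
(a) Re = V·D/ν = 1.33·0.1/1.48e-05 = 8986.5 → turbulent (Re > 4000); f = 0.316/Re^0.25 = 0.316/8986.5^0.25 = 0.032456
(b) Darcy-Weisbach: ΔP = f·(L/D)·½ρV²/1000 = 0.032456·(118/0.100)·½·1.225·1.33²/1000 = 0.04149 kPa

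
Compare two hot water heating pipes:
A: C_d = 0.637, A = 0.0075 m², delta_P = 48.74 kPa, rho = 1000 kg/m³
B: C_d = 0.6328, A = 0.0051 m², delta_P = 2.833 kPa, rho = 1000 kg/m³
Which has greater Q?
Q(A) = 47.17 L/s, Q(B) = 7.682 L/s. Answer: A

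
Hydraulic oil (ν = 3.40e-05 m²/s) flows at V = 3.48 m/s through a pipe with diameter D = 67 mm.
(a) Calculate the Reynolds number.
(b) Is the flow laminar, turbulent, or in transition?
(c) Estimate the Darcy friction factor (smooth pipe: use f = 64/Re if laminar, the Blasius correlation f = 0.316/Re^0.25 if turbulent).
(a) Re = V·D/ν = 3.48·0.067/3.40e-05 = 6857.6
(b) Flow regime: turbulent (Re > 4000)
(c) Friction factor: f = 0.316/Re^0.25 = 0.316/6857.6^0.25 = 0.03473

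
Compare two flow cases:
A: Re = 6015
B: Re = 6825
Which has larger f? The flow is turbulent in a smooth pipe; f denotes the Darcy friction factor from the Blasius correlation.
f(A) = 0.03588, f(B) = 0.03477. Answer: A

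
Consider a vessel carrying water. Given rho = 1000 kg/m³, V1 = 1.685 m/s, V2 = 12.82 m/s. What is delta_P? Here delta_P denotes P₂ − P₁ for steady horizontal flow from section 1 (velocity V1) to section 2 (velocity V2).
Formula: \Delta P = \frac{1}{2} \rho (V_1^2 - V_2^2)
delta_P = 0.5·1000·(1.685² − 12.82²)/1000 = -80.76 kPa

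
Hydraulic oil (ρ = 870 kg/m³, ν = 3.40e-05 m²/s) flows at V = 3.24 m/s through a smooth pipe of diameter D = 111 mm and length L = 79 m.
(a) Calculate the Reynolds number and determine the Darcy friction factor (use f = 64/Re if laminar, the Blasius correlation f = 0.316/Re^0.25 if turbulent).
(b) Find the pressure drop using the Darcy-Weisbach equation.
(a) Re = V·D/ν = 3.24·0.111/3.40e-05 = 10578 → turbulent (Re > 4000); f = 0.316/Re^0.25 = 0.316/10578^0.25 = 0.031159
(b) Darcy-Weisbach: ΔP = f·(L/D)·½ρV²/1000 = 0.031159·(79/0.111)·½·870·3.24²/1000 = 101.3 kPa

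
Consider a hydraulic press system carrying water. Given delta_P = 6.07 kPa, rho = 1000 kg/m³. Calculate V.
Formula: V = \sqrt{\frac{2 \Delta P}{\rho}}
V = √(2·(6.07·1000)/1000) = 3.484 m/s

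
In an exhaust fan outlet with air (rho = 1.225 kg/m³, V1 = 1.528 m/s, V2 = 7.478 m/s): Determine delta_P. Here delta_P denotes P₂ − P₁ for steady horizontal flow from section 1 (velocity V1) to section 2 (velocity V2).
Formula: \Delta P = \frac{1}{2} \rho (V_1^2 - V_2^2)
delta_P = 0.5·1.225·(1.528² − 7.478²)/1000 = -0.03282 kPa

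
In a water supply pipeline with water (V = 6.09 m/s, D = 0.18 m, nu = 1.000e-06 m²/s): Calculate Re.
Formula: Re = \frac{V D}{\nu}
Re = 6.09·0.18/1.000e-06 = 1.096e+06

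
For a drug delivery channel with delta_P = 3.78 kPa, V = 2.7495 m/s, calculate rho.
Formula: V = \sqrt{\frac{2 \Delta P}{\rho}}
Substituting knowns: 2.7495 = √(2·(3.78·1000)/rho)
Solving for rho: rho = 2·(3.78·1000)/2.7495² = 1000 kg/m³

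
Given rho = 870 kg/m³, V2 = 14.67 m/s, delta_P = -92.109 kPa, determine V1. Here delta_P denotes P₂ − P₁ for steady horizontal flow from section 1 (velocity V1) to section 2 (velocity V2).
Formula: \Delta P = \frac{1}{2} \rho (V_1^2 - V_2^2)
Substituting knowns: -92.109 = 0.5·870·(V1² − 14.67²)/1000
Solving for V1: V1 = √(14.67² + 2·(-92.109·1000)/870) = 1.861 m/s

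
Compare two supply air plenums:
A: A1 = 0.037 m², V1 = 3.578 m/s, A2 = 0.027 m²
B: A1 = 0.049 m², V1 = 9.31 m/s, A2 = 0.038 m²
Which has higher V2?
V2(A) = 4.903 m/s, V2(B) = 12.01 m/s. Answer: B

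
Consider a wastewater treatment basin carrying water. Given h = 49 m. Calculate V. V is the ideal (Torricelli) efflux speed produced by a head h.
Formula: V = \sqrt{2 g h}
V = √(2·9.81·49) = 31.01 m/s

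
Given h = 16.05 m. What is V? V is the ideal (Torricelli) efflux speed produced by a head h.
Formula: V = \sqrt{2 g h}
V = √(2·9.81·16.05) = 17.75 m/s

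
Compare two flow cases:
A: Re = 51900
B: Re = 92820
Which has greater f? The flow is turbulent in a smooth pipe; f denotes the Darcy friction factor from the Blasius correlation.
f(A) = 0.02094, f(B) = 0.0181. Answer: A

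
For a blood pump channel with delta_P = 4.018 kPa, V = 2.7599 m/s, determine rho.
Formula: V = \sqrt{\frac{2 \Delta P}{\rho}}
Substituting knowns: 2.7599 = √(2·(4.018·1000)/rho)
Solving for rho: rho = 2·(4.018·1000)/2.7599² = 1055 kg/m³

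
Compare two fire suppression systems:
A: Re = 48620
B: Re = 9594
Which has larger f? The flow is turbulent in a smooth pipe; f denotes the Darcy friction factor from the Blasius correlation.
f(A) = 0.02128, f(B) = 0.03193. Answer: B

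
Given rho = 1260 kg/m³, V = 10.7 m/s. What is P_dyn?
Formula: P_{dyn} = \frac{1}{2} \rho V^2
P_dyn = 0.5·1260·10.7²/1000 = 72.13 kPa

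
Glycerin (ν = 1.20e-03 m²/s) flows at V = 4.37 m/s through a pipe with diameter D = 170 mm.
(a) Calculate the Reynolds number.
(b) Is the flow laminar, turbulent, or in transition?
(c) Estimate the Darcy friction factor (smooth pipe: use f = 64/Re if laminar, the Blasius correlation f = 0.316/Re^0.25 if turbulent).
(a) Re = V·D/ν = 4.37·0.17/1.20e-03 = 619.08
(b) Flow regime: laminar (Re < 2300)
(c) Friction factor: f = 64/Re = 64/619.08 = 0.1034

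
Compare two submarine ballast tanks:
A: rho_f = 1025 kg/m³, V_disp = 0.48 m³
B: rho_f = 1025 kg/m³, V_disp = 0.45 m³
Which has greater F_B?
F_B(A) = 4827 N, F_B(B) = 4525 N. Answer: A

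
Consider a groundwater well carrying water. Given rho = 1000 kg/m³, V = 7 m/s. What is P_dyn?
Formula: P_{dyn} = \frac{1}{2} \rho V^2
P_dyn = 0.5·1000·7²/1000 = 24.5 kPa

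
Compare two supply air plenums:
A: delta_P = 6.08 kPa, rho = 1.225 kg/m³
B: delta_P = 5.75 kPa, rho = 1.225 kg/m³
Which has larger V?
V(A) = 99.63 m/s, V(B) = 96.89 m/s. Answer: A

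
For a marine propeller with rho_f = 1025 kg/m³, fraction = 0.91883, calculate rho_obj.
Formula: f_{sub} = \frac{\rho_{obj}}{\rho_f}
Substituting knowns: 0.91883 = rho_obj/1025
Solving for rho_obj: rho_obj = 0.91883·1025 = 941.8 kg/m³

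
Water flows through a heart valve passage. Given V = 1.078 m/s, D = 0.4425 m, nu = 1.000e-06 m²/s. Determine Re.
Formula: Re = \frac{V D}{\nu}
Re = 1.078·0.4425/1.000e-06 = 477015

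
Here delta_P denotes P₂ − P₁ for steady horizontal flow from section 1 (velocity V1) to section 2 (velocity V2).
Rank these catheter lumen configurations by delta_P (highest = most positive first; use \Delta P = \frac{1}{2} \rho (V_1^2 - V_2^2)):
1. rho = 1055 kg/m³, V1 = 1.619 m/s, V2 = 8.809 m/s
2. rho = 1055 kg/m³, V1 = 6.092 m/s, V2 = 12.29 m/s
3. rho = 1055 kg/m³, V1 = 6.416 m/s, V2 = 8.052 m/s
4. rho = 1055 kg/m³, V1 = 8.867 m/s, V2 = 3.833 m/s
Case 1: delta_P = -39.55 kPa
Case 2: delta_P = -60.1 kPa
Case 3: delta_P = -12.49 kPa
Case 4: delta_P = 33.72 kPa
Ranking (highest first): 4, 3, 1, 2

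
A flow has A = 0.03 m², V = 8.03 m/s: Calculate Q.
Formula: Q = A V
Q = 0.03·8.03·1000 = 240.9 L/s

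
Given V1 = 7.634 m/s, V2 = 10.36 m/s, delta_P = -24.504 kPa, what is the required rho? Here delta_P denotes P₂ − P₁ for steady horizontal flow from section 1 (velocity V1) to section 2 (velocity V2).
Formula: \Delta P = \frac{1}{2} \rho (V_1^2 - V_2^2)
Substituting knowns: -24.504 = 0.5·rho·(7.634² − 10.36²)/1000
Solving for rho: rho = 2·(-24.504·1000)/(7.634² − 10.36²) = 999.1 kg/m³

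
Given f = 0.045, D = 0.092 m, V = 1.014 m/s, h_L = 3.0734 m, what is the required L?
Formula: h_L = f \frac{L}{D} \frac{V^2}{2g}
Substituting knowns: 3.0734 = 0.045·(L/0.092)·1.014²/(2·9.81)
Solving for L: L = 3.0734·2·9.81·0.092/(0.045·1.014²) = 119.9 m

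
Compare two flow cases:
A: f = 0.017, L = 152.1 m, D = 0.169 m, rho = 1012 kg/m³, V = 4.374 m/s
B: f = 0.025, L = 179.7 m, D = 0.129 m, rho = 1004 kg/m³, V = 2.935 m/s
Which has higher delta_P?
delta_P(A) = 148.1 kPa, delta_P(B) = 150.6 kPa. Answer: B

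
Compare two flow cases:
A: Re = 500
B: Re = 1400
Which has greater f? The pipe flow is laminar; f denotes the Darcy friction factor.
f(A) = 0.128, f(B) = 0.04571. Answer: A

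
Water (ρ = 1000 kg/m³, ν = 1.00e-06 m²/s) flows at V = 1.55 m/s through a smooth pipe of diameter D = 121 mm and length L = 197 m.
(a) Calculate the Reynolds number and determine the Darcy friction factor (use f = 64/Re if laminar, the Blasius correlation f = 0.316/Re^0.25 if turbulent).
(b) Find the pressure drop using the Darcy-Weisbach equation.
(a) Re = V·D/ν = 1.55·0.121/1.00e-06 = 187550 → turbulent (Re > 4000); f = 0.316/Re^0.25 = 0.316/187550^0.25 = 0.015185 (Blasius is strictly valid for Re ≲ 1e5; used here as the smooth-pipe estimate the problem specifies)
(b) Darcy-Weisbach: ΔP = f·(L/D)·½ρV²/1000 = 0.015185·(197/0.121)·½·1000·1.55²/1000 = 29.7 kPa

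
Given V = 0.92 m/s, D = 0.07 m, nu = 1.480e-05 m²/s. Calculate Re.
Formula: Re = \frac{V D}{\nu}
Re = 0.92·0.07/1.480e-05 = 4351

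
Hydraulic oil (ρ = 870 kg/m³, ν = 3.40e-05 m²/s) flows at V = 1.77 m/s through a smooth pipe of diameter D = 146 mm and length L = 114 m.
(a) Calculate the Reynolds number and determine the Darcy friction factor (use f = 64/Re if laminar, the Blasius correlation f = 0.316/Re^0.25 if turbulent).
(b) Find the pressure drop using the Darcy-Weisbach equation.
(a) Re = V·D/ν = 1.77·0.146/3.40e-05 = 7600.6 → turbulent (Re > 4000); f = 0.316/Re^0.25 = 0.316/7600.6^0.25 = 0.033843
(b) Darcy-Weisbach: ΔP = f·(L/D)·½ρV²/1000 = 0.033843·(114/0.146)·½·870·1.77²/1000 = 36.01 kPa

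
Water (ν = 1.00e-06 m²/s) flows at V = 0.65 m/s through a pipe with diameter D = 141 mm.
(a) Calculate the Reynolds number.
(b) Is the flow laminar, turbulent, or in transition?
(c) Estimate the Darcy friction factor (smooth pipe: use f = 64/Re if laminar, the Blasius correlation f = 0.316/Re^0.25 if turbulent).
(a) Re = V·D/ν = 0.65·0.141/1.00e-06 = 91650
(b) Flow regime: turbulent (Re > 4000)
(c) Friction factor: f = 0.316/Re^0.25 = 0.316/91650^0.25 = 0.01816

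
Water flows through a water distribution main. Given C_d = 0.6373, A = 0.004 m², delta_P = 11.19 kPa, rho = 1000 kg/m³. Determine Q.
Formula: Q = C_d A \sqrt{\frac{2 \Delta P}{\rho}}
Q = 0.6373·0.004·√(2·(11.19·1000)/1000)·1000 = 12.06 L/s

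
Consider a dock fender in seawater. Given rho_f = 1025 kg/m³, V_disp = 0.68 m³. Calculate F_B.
Formula: F_B = \rho_f g V_{disp}
F_B = 1025·9.81·0.68 = 6838 N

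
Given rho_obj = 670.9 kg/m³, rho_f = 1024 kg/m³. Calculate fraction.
Formula: f_{sub} = \frac{\rho_{obj}}{\rho_f}
fraction = 670.9/1024 = 0.6552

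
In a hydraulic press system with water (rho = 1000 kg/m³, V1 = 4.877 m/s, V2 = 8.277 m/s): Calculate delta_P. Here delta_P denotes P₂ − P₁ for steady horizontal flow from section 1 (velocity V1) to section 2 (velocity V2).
Formula: \Delta P = \frac{1}{2} \rho (V_1^2 - V_2^2)
delta_P = 0.5·1000·(4.877² − 8.277²)/1000 = -22.36 kPa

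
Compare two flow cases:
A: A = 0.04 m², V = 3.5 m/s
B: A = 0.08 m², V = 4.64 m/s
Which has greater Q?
Q(A) = 140 L/s, Q(B) = 371.2 L/s. Answer: B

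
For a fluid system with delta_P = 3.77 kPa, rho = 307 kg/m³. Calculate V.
Formula: V = \sqrt{\frac{2 \Delta P}{\rho}}
V = √(2·(3.77·1000)/307) = 4.956 m/s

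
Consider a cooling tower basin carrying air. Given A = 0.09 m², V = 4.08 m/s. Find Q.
Formula: Q = A V
Q = 0.09·4.08·1000 = 367.2 L/s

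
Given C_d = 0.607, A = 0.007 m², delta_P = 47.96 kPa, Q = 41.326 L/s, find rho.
Formula: Q = C_d A \sqrt{\frac{2 \Delta P}{\rho}}
Substituting knowns: 41.326 = 0.607·0.007·√(2·(47.96·1000)/rho)·1000
Solving for rho: rho = 2·(47.96·1000)/((41.326/1000)/(0.607·0.007))² = 1014 kg/m³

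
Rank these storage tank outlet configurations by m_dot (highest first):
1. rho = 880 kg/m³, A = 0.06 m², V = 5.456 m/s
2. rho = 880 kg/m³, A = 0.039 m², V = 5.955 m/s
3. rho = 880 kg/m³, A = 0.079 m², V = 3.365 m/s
Case 1: m_dot = 288.1 kg/s
Case 2: m_dot = 204.4 kg/s
Case 3: m_dot = 233.9 kg/s
Ranking (highest first): 1, 3, 2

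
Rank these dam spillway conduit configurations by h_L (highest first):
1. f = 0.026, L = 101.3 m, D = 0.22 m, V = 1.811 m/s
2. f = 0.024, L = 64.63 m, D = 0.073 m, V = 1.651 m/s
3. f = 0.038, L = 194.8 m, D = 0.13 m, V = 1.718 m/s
Case 1: h_L = 2.001 m
Case 2: h_L = 2.952 m
Case 3: h_L = 8.566 m
Ranking (highest first): 3, 2, 1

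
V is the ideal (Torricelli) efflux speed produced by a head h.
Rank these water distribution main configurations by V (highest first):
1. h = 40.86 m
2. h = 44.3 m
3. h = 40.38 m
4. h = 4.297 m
Case 1: V = 28.31 m/s
Case 2: V = 29.48 m/s
Case 3: V = 28.15 m/s
Case 4: V = 9.182 m/s
Ranking (highest first): 2, 1, 3, 4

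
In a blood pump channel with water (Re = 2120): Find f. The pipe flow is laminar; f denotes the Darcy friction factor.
Formula: f = \frac{64}{Re}
f = 64/2120 = 0.03019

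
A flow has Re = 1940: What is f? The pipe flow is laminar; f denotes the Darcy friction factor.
Formula: f = \frac{64}{Re}
f = 64/1940 = 0.03299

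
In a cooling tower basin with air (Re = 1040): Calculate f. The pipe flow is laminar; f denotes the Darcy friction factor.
Formula: f = \frac{64}{Re}
f = 64/1040 = 0.06154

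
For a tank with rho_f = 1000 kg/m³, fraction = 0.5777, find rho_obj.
Formula: f_{sub} = \frac{\rho_{obj}}{\rho_f}
Substituting knowns: 0.5777 = rho_obj/1000
Solving for rho_obj: rho_obj = 0.5777·1000 = 577.7 kg/m³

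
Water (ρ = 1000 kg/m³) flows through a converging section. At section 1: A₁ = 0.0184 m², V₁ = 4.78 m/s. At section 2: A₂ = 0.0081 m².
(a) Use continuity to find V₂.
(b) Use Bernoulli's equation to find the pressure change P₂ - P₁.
(a) Continuity: A₁V₁=A₂V₂ -> V₂=A₁V₁/A₂=0.0184*4.78/0.0081=10.86 m/s
(b) Bernoulli: P₂-P₁=0.5*rho*(V₁^2-V₂^2)/1000=0.5*1000*(4.78^2-10.86^2)/1000=-47.55 kPa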